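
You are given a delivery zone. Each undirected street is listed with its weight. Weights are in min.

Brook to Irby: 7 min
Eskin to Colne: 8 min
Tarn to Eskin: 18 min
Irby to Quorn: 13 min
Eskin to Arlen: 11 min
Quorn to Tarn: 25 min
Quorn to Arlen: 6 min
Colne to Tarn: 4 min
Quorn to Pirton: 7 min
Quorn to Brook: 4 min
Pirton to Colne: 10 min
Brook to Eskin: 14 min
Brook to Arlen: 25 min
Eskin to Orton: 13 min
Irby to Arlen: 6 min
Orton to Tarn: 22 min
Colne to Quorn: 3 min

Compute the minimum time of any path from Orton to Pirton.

31 min

Compare a few routes:
Orton - Tarn - Colne - Quorn - Pirton: 22+4+3+7 = 36
Orton - Tarn - Colne - Pirton: 22+4+10 = 36
Orton - Eskin - Arlen - Quorn - Pirton: 13+11+6+7 = 37
Orton - Eskin - Colne - Pirton: 13+8+10 = 31
Cheapest is Orton - Eskin - Colne - Pirton at 31 min.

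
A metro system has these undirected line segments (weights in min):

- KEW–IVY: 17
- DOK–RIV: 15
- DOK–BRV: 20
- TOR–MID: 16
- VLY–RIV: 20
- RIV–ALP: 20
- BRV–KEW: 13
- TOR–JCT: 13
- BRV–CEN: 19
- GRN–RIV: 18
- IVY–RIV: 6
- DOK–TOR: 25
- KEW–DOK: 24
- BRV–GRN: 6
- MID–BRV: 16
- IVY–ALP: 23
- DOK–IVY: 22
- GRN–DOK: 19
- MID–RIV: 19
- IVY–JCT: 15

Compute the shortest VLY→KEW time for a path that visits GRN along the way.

Shortest VLY→GRN: VLY–RIV–GRN = 38
Best GRN to KEW: GRN–BRV–KEW costing 19
Total via GRN: 38 + 19 = 57 min.

57 min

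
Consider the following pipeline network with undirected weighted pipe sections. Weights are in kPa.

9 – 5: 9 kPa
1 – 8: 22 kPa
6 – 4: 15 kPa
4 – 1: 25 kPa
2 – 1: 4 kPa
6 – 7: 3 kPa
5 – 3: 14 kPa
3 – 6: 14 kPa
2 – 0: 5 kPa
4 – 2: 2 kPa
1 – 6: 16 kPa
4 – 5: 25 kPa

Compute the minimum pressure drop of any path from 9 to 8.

Compare a few routes:
9 → 5 → 3 → 6 → 4 → 2 → 1 → 8: 9+14+14+15+2+4+22 = 80
9 → 5 → 4 → 2 → 1 → 8: 9+25+2+4+22 = 62
9 → 5 → 4 → 1 → 8: 9+25+25+22 = 81
9 → 5 → 3 → 6 → 1 → 8: 9+14+14+16+22 = 75
The minimum is 62 kPa via 9 → 5 → 4 → 2 → 1 → 8.

62 kPa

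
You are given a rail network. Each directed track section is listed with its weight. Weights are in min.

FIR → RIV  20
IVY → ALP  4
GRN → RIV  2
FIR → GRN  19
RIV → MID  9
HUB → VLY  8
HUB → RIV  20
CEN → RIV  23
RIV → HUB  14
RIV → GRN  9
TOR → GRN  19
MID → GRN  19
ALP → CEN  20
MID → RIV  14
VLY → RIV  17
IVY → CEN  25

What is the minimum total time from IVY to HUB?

Candidate routes:
IVY → CEN → RIV → HUB: 25+23+14 = 62
IVY → ALP → CEN → RIV → HUB: 4+20+23+14 = 61
Cheapest is IVY → ALP → CEN → RIV → HUB at 61 min.

61 min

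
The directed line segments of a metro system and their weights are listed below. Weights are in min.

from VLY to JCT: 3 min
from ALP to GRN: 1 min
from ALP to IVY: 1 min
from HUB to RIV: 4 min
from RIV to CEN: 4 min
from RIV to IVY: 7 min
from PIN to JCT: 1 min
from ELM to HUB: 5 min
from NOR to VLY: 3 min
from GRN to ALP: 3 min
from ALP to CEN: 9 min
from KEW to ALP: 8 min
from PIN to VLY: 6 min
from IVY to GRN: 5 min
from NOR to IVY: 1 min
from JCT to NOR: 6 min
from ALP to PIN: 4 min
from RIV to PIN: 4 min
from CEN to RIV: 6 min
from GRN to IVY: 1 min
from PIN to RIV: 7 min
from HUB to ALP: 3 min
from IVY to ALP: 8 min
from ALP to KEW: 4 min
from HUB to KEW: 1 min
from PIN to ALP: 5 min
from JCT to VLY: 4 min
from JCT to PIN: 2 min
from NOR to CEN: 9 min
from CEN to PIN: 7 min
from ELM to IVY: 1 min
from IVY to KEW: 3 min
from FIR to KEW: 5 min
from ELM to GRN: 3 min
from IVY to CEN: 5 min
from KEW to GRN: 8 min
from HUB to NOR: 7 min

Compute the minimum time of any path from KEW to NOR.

Candidate routes:
KEW–ALP–PIN–VLY–JCT–NOR: 8+4+6+3+6 = 27
KEW–GRN–ALP–PIN–JCT–NOR: 8+3+4+1+6 = 22
KEW–ALP–PIN–JCT–NOR: 8+4+1+6 = 19
The minimum is 19 min via KEW–ALP–PIN–JCT–NOR.

19 min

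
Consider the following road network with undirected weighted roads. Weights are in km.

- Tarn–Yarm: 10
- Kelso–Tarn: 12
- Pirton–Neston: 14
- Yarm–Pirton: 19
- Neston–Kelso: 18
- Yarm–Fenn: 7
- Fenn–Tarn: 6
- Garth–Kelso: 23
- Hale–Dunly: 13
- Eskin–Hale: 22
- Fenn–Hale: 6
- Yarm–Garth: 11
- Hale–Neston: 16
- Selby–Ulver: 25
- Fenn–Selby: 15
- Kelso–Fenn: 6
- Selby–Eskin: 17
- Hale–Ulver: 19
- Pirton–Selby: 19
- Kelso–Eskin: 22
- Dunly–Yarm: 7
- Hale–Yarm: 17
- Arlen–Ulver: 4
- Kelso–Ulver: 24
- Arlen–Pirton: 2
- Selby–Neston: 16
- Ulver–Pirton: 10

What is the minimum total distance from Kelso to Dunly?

20 km

Shortest distances from Kelso:
Kelso: 0
Fenn: 6  (via Kelso)
Tarn: 12  (via Kelso)
Hale: 12  (via Fenn)
Yarm: 13  (via Fenn)
Neston: 18  (via Kelso)
Dunly: 20  (via Yarm)
Shortest route: Kelso → Fenn → Yarm → Dunly = 20 km.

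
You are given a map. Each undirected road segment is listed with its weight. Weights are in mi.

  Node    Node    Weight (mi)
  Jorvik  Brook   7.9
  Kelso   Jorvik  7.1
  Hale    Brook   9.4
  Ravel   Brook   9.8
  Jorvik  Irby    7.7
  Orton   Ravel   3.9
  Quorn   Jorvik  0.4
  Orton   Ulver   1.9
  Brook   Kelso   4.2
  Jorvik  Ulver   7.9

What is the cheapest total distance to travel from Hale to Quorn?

Shortest distances from Hale:
Hale: 0
Brook: 9.4  (via Hale)
Kelso: 13.6  (via Brook)
Jorvik: 17.3  (via Brook)
Quorn: 17.7  (via Jorvik)
Shortest route: Hale → Brook → Jorvik → Quorn = 17.7 mi.

17.7 mi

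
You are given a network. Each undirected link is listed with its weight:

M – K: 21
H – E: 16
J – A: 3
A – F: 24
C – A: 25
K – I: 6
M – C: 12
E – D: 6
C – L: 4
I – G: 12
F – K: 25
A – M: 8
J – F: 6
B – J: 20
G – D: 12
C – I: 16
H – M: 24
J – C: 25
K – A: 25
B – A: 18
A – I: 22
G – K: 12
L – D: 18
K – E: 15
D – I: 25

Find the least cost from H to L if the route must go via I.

Shortest H→I: H–E–K–I = 37
Shortest I→L: I–C–L = 20
Total via I: 37 + 20 = 57.

57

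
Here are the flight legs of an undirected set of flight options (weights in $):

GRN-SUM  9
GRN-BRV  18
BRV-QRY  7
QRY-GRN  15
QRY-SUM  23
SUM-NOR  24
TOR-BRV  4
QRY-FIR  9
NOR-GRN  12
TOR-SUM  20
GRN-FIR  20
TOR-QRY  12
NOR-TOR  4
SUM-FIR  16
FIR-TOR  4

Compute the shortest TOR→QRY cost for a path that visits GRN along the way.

$31

Best TOR to GRN: TOR–NOR–GRN costing 16
Shortest GRN→QRY: GRN–QRY = 15
Total via GRN: 16 + 15 = $31.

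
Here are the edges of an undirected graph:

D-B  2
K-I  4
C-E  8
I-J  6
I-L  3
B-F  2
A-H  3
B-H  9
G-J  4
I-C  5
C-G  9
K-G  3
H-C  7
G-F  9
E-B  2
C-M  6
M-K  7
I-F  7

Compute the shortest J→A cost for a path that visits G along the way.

23

Shortest J→G: J → G = 4
Best G to A: G → C → H → A costing 19
Total via G: 4 + 19 = 23.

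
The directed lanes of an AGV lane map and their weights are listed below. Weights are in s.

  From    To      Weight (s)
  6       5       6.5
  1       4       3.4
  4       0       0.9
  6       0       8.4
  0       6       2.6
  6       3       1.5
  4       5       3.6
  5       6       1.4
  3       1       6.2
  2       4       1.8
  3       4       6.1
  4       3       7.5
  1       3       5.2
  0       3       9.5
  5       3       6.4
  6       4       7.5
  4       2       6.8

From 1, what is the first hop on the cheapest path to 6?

4

Enumerating some paths:
1 - 3 - 4 - 0 - 6: 5.2+6.1+0.9+2.6 = 14.8
1 - 3 - 4 - 5 - 6: 5.2+6.1+3.6+1.4 = 16.3
1 - 4 - 0 - 6: 3.4+0.9+2.6 = 6.9
1 - 4 - 5 - 6: 3.4+3.6+1.4 = 8.4
Cheapest is 1 - 4 - 0 - 6 at 6.9 s.
So from 1 the first move is to 4.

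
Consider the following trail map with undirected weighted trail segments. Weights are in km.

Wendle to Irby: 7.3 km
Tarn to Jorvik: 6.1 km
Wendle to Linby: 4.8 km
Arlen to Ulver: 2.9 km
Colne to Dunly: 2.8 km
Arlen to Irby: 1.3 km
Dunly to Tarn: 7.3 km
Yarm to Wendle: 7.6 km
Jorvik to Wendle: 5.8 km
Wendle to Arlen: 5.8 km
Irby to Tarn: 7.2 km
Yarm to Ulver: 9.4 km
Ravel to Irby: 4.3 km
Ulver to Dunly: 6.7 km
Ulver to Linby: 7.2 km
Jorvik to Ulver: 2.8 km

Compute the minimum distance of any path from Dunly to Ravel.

15.2 km

Compare a few routes:
Dunly → Ulver → Arlen → Irby → Ravel: 6.7+2.9+1.3+4.3 = 15.2
Dunly → Tarn → Irby → Ravel: 7.3+7.2+4.3 = 18.8
The minimum is 15.2 km via Dunly → Ulver → Arlen → Irby → Ravel.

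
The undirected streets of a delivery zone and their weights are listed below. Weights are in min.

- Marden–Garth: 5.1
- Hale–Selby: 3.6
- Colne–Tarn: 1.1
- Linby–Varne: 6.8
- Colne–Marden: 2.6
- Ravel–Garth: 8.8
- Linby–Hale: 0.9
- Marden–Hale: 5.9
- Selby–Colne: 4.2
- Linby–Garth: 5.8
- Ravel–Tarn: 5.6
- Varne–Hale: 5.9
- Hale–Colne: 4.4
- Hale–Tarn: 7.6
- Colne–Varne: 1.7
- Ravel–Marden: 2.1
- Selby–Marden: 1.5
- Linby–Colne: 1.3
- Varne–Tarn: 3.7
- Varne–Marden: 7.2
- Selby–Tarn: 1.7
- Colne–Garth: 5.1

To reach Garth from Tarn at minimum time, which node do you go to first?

Candidate routes:
Tarn–Colne–Garth: 1.1+5.1 = 6.2
Tarn–Colne–Linby–Garth: 1.1+1.3+5.8 = 8.2
Tarn–Selby–Marden–Garth: 1.7+1.5+5.1 = 8.3
Cheapest is Tarn–Colne–Garth at 6.2 min.
So from Tarn the first move is to Colne.

Colne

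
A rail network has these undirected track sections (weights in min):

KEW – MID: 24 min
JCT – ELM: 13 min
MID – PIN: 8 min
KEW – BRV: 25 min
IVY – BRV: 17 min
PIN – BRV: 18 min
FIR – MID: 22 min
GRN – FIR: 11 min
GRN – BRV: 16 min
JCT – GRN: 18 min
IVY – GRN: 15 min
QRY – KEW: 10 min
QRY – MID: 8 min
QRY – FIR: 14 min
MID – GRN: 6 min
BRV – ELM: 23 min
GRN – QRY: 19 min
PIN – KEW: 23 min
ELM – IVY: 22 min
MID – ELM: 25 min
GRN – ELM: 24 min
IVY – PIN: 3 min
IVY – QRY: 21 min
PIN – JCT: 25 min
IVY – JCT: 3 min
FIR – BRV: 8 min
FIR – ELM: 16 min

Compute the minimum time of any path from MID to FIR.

Shortest distances from MID:
MID: 0
GRN: 6  (via MID)
QRY: 8  (via MID)
PIN: 8  (via MID)
IVY: 11  (via PIN)
JCT: 14  (via IVY)
FIR: 17  (via GRN)
Shortest route: MID → GRN → FIR = 17 min.

17 min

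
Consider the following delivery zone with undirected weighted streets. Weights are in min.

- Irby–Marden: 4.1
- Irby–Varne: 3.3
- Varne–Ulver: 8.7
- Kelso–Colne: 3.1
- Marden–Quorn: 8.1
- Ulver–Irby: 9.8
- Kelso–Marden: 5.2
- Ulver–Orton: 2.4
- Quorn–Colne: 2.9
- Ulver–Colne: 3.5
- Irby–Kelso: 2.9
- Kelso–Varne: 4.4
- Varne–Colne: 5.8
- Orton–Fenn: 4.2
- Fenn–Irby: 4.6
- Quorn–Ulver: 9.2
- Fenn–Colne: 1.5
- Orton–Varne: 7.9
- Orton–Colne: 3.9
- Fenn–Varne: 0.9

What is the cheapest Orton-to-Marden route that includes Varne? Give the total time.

Best Orton to Varne: Orton → Fenn → Varne costing 5.1
Best Varne to Marden: Varne → Irby → Marden costing 7.4
Total via Varne: 5.1 + 7.4 = 12.5 min.

12.5 min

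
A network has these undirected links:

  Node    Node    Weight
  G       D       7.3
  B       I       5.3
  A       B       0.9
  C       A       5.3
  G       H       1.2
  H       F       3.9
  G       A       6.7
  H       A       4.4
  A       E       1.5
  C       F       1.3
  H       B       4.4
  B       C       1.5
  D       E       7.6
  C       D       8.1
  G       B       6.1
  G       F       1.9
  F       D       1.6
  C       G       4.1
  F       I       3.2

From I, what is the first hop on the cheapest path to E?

B

Candidate routes:
I - B - A - E: 5.3+0.9+1.5 = 7.7
I - F - C - B - A - E: 3.2+1.3+1.5+0.9+1.5 = 8.4
The minimum is 7.7 via I - B - A - E.
So from I the first move is to B.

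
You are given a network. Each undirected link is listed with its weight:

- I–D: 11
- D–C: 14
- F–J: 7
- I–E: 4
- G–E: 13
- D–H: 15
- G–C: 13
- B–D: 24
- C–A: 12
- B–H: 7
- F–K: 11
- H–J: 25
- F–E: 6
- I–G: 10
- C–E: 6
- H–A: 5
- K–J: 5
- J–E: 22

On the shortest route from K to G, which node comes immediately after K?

Candidate routes:
K → J → F → E → I → G: 5+7+6+4+10 = 32
K → F → E → I → G: 11+6+4+10 = 31
K → F → E → G: 11+6+13 = 30
K → J → F → E → G: 5+7+6+13 = 31
Cheapest is K → F → E → G at 30.
So from K the first move is to F.

F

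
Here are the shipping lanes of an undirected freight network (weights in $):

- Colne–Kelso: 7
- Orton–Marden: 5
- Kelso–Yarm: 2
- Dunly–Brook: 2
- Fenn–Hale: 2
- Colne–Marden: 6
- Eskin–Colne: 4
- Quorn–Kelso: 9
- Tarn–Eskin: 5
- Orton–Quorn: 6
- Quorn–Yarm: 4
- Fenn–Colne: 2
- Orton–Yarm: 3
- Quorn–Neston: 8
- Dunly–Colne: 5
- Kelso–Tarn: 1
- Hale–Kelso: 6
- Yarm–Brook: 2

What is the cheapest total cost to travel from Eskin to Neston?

$20

Compare a few routes:
Eskin - Tarn - Kelso - Quorn - Neston: 5+1+9+8 = 23
Eskin - Tarn - Kelso - Yarm - Quorn - Neston: 5+1+2+4+8 = 20
Cheapest is Eskin - Tarn - Kelso - Yarm - Quorn - Neston at $20.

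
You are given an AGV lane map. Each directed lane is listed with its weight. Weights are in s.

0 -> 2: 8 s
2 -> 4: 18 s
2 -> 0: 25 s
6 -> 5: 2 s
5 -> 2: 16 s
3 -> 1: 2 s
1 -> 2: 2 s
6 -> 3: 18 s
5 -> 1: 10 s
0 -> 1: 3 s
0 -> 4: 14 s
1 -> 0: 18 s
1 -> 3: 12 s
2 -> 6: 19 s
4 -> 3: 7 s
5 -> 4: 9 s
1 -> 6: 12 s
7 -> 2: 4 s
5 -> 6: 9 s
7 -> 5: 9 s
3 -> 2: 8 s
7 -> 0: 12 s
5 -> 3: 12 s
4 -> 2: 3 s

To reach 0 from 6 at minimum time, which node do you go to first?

Candidate routes:
6 → 5 → 1 → 0: 2+10+18 = 30
6 → 5 → 3 → 1 → 0: 2+12+2+18 = 34
Cheapest is 6 → 5 → 1 → 0 at 30 s.
So from 6 the first move is to 5.

5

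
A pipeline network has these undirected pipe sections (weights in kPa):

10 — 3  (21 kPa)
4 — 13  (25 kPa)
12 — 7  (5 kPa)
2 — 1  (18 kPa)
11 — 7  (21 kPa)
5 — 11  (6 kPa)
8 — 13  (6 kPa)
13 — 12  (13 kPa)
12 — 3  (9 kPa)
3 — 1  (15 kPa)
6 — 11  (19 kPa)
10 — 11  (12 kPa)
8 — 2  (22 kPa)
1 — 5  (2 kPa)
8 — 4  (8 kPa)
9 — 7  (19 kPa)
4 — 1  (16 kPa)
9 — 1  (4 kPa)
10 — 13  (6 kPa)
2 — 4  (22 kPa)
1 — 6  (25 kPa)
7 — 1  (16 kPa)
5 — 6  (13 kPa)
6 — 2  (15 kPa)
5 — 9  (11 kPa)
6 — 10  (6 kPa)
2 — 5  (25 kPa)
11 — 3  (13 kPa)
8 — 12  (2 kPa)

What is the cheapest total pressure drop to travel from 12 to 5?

Enumerating some paths:
12 → 3 → 1 → 5: 9+15+2 = 26
12 → 7 → 1 → 5: 5+16+2 = 23
Cheapest is 12 → 7 → 1 → 5 at 23 kPa.

23 kPa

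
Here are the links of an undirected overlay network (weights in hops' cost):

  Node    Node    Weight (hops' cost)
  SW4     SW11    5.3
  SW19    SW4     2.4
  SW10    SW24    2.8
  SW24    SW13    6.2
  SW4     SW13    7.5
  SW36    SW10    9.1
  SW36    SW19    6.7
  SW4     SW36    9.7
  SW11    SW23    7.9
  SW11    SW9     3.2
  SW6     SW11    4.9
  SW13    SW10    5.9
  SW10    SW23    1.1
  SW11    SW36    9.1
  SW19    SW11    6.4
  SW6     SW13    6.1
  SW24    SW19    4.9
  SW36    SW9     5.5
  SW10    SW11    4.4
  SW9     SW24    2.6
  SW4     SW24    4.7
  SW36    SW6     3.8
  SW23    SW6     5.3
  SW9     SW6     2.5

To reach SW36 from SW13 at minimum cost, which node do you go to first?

SW6

Enumerating some paths:
SW13 → SW6 → SW36: 6.1+3.8 = 9.9
SW13 → SW6 → SW9 → SW36: 6.1+2.5+5.5 = 14.1
Cheapest is SW13 → SW6 → SW36 at 9.9 hops' cost.
So from SW13 the first move is to SW6.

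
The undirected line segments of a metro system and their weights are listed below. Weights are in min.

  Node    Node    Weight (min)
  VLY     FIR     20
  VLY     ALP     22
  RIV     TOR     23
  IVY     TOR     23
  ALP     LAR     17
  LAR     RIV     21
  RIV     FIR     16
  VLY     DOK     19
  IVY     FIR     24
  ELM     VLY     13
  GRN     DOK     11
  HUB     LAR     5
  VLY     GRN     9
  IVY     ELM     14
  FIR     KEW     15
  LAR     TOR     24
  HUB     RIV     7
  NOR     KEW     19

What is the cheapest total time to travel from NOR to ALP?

Enumerating some paths:
NOR → KEW → FIR → IVY → ELM → VLY → ALP: 19+15+24+14+13+22 = 107
NOR → KEW → FIR → VLY → ALP: 19+15+20+22 = 76
NOR → KEW → FIR → RIV → HUB → LAR → ALP: 19+15+16+7+5+17 = 79
NOR → KEW → FIR → RIV → LAR → ALP: 19+15+16+21+17 = 88
The minimum is 76 min via NOR → KEW → FIR → VLY → ALP.

76 min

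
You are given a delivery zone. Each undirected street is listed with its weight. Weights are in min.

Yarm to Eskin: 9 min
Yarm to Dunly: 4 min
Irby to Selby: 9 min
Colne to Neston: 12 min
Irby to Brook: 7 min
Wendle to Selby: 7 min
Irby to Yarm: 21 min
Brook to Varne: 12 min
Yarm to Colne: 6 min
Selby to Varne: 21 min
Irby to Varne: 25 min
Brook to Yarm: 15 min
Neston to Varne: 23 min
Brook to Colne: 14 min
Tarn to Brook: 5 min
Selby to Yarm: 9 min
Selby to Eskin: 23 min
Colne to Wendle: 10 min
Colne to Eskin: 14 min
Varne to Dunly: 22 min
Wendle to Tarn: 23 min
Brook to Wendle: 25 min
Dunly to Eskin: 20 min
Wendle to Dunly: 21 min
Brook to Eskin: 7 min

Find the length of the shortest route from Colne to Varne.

Settle nodes by increasing distance from Colne:
Colne: 0
Yarm: 6  (via Colne)
Dunly: 10  (via Yarm)
Wendle: 10  (via Colne)
Neston: 12  (via Colne)
Eskin: 14  (via Colne)
Brook: 14  (via Colne)
Selby: 15  (via Yarm)
Tarn: 19  (via Brook)
Irby: 21  (via Brook)
Varne: 26  (via Brook)
Shortest route: Colne–Brook–Varne = 26 min.

26 min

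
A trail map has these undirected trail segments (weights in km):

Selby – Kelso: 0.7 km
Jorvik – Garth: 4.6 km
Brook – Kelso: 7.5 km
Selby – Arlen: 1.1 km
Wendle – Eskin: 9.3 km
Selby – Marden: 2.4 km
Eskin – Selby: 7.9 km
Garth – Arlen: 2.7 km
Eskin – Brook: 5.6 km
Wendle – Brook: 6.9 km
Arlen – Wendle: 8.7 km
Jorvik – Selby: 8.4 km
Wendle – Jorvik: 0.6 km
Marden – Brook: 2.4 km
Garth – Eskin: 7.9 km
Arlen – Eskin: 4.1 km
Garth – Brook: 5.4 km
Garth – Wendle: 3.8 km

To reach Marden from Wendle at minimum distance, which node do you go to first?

Brook

Candidate routes:
Wendle → Brook → Marden: 6.9+2.4 = 9.3
Wendle → Jorvik → Garth → Arlen → Selby → Marden: 0.6+4.6+2.7+1.1+2.4 = 11.4
Wendle → Garth → Arlen → Selby → Marden: 3.8+2.7+1.1+2.4 = 10
Cheapest is Wendle → Brook → Marden at 9.3 km.
So from Wendle the first move is to Brook.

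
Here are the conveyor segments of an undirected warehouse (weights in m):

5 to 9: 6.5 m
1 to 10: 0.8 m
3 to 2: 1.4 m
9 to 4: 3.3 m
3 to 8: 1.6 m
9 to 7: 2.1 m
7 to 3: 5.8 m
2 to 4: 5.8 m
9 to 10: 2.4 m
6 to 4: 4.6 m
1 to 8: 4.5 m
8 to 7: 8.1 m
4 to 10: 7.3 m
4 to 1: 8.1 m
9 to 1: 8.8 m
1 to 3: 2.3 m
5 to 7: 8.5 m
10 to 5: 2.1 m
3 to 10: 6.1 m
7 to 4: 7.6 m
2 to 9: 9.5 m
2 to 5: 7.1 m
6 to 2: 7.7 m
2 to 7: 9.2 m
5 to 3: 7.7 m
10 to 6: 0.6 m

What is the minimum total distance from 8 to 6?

5.3 m

Shortest distances from 8:
8: 0
3: 1.6  (via 8)
2: 3  (via 3)
1: 3.9  (via 3)
10: 4.7  (via 1)
6: 5.3  (via 10)
Shortest route: 8 → 3 → 1 → 10 → 6 = 5.3 m.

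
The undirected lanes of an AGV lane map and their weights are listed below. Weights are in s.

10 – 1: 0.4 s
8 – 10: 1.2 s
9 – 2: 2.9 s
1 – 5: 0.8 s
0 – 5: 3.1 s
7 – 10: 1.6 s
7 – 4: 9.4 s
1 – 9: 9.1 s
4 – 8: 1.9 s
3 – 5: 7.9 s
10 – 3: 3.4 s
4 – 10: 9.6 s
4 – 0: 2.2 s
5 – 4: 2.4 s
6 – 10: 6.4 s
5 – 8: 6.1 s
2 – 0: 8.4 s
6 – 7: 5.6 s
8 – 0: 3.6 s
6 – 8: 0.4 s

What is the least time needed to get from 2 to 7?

14 s

Shortest distances from 2:
2: 0
9: 2.9  (via 2)
0: 8.4  (via 2)
4: 10.6  (via 0)
5: 11.5  (via 0)
1: 12  (via 9)
8: 12  (via 0)
6: 12.4  (via 8)
10: 12.4  (via 1)
7: 14  (via 10)
Shortest route: 2–9–1–10–7 = 14 s.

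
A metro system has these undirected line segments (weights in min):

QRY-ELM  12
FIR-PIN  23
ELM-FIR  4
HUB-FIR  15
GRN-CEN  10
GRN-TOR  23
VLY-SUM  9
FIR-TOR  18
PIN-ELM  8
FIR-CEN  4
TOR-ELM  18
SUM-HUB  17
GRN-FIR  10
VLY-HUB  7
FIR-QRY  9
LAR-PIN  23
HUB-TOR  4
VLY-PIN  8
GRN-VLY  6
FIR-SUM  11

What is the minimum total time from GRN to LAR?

Settle nodes by increasing distance from GRN:
GRN: 0
VLY: 6  (via GRN)
FIR: 10  (via GRN)
CEN: 10  (via GRN)
HUB: 13  (via VLY)
PIN: 14  (via VLY)
ELM: 14  (via FIR)
SUM: 15  (via VLY)
TOR: 17  (via HUB)
QRY: 19  (via FIR)
LAR: 37  (via PIN)
Shortest route: GRN → VLY → PIN → LAR = 37 min.

37 min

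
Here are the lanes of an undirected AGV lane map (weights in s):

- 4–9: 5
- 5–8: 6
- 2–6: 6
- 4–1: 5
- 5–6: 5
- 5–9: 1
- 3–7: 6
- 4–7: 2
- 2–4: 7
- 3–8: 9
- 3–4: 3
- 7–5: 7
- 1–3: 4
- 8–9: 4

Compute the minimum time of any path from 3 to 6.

14 s

Settle nodes by increasing distance from 3:
3: 0
4: 3  (via 3)
1: 4  (via 3)
7: 5  (via 4)
9: 8  (via 4)
5: 9  (via 9)
8: 9  (via 3)
2: 10  (via 4)
6: 14  (via 5)
Shortest route: 3–4–9–5–6 = 14 s.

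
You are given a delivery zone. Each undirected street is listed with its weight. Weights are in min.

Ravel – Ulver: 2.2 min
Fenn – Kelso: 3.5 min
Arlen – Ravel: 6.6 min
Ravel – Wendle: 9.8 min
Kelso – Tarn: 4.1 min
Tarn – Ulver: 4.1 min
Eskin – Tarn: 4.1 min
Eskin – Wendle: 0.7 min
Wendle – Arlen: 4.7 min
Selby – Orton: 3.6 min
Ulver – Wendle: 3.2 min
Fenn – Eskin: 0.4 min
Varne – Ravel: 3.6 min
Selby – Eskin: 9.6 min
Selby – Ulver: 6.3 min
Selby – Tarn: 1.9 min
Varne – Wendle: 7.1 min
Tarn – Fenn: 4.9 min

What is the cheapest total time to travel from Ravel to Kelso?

10 min

Shortest distances from Ravel:
Ravel: 0
Ulver: 2.2  (via Ravel)
Varne: 3.6  (via Ravel)
Wendle: 5.4  (via Ulver)
Eskin: 6.1  (via Wendle)
Tarn: 6.3  (via Ulver)
Fenn: 6.5  (via Eskin)
Arlen: 6.6  (via Ravel)
Selby: 8.2  (via Tarn)
Kelso: 10  (via Fenn)
Shortest route: Ravel–Ulver–Wendle–Eskin–Fenn–Kelso = 10 min.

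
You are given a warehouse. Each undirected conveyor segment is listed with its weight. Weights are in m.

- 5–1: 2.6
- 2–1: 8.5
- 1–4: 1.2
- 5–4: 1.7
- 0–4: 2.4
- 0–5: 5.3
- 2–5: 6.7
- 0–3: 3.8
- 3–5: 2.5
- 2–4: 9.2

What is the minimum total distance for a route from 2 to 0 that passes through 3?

Best 2 to 3: 2–5–3 costing 9.2
Shortest 3→0: 3–0 = 3.8
Total via 3: 9.2 + 3.8 = 13 m.

13 m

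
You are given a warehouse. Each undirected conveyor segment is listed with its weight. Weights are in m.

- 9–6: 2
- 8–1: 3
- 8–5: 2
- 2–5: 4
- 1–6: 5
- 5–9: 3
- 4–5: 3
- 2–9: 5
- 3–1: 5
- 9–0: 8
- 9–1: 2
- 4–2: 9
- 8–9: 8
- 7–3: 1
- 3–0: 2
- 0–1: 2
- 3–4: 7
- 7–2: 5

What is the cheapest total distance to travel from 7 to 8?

Compare a few routes:
7 → 3 → 0 → 1 → 8: 1+2+2+3 = 8
7 → 3 → 1 → 8: 1+5+3 = 9
Cheapest is 7 → 3 → 0 → 1 → 8 at 8 m.

8 m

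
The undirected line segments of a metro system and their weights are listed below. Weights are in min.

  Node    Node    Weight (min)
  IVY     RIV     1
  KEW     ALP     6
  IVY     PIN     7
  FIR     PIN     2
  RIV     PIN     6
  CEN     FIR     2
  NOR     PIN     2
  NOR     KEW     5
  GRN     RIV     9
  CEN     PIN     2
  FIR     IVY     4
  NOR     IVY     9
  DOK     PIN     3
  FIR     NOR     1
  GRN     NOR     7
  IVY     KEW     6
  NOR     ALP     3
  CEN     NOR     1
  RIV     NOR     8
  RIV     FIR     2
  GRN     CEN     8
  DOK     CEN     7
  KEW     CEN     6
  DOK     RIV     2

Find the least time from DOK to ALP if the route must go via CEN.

Shortest DOK→CEN: DOK → PIN → CEN = 5
Shortest CEN→ALP: CEN → NOR → ALP = 4
Total via CEN: 5 + 4 = 9 min.

9 min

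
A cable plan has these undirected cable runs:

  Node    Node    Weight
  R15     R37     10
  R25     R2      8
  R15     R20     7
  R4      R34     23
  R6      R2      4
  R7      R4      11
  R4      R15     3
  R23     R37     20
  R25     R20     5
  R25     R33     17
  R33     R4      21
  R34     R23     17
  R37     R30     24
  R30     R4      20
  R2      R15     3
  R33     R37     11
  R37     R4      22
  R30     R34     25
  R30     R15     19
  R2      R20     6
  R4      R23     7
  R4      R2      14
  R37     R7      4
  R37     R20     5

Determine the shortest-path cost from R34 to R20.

Enumerating some paths:
R34–R23–R4–R15–R20: 17+7+3+7 = 34
R34–R4–R15–R2–R20: 23+3+3+6 = 35
R34–R23–R4–R15–R2–R20: 17+7+3+3+6 = 36
R34–R4–R15–R20: 23+3+7 = 33
Cheapest is R34–R4–R15–R20 at 33.

33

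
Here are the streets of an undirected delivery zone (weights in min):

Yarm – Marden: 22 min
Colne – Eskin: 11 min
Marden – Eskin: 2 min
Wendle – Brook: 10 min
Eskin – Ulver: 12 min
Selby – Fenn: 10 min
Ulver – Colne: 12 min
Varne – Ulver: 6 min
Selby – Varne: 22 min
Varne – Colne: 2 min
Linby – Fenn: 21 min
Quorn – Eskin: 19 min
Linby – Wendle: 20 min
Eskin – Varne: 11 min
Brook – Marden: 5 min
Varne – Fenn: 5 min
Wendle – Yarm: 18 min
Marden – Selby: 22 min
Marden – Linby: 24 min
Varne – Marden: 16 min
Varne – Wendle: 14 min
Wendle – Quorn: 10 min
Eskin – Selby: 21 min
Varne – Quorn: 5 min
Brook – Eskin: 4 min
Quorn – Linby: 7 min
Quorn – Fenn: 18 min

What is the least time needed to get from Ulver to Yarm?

Shortest distances from Ulver:
Ulver: 0
Varne: 6  (via Ulver)
Colne: 8  (via Varne)
Quorn: 11  (via Varne)
Fenn: 11  (via Varne)
Eskin: 12  (via Ulver)
Marden: 14  (via Eskin)
Brook: 16  (via Eskin)
Linby: 18  (via Quorn)
Wendle: 20  (via Varne)
Selby: 21  (via Fenn)
Yarm: 36  (via Marden)
Shortest route: Ulver → Eskin → Marden → Yarm = 36 min.

36 min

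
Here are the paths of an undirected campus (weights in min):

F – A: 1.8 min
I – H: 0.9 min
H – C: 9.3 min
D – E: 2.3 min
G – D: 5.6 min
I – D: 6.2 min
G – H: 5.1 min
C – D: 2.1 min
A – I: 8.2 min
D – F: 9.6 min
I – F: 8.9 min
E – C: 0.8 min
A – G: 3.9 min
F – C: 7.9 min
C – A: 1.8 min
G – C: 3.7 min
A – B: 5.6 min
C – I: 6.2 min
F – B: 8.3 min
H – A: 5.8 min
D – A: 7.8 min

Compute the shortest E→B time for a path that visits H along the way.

19.3 min

Best E to H: E → C → I → H costing 7.9
Best H to B: H → A → B costing 11.4
Total via H: 7.9 + 11.4 = 19.3 min.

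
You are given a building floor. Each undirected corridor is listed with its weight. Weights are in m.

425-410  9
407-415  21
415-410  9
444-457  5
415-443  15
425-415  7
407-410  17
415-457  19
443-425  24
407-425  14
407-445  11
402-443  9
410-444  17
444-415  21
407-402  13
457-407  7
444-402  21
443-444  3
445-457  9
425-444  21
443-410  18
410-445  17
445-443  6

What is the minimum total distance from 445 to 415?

Running Dijkstra from 445:
445: 0
443: 6  (via 445)
457: 9  (via 445)
444: 9  (via 443)
407: 11  (via 445)
402: 15  (via 443)
410: 17  (via 445)
415: 21  (via 443)
Shortest route: 445–443–415 = 21 m.

21 m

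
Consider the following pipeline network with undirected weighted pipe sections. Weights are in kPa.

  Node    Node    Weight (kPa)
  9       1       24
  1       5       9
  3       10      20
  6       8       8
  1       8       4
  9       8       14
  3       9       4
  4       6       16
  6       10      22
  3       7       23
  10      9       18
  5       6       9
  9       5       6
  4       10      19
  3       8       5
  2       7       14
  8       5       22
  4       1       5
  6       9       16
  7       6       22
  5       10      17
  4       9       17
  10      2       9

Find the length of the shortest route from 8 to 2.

Enumerating some paths:
8 → 3 → 10 → 2: 5+20+9 = 34
8 → 3 → 9 → 10 → 2: 5+4+18+9 = 36
8 → 1 → 4 → 10 → 2: 4+5+19+9 = 37
The minimum is 34 kPa via 8 → 3 → 10 → 2.

34 kPa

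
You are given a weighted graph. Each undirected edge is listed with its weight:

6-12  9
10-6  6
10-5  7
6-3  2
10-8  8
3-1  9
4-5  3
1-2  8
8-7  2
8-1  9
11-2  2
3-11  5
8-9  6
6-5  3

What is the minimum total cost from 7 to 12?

25

Running Dijkstra from 7:
7: 0
8: 2  (via 7)
9: 8  (via 8)
10: 10  (via 8)
1: 11  (via 8)
6: 16  (via 10)
5: 17  (via 10)
3: 18  (via 6)
2: 19  (via 1)
4: 20  (via 5)
11: 21  (via 2)
12: 25  (via 6)
Shortest route: 7 → 8 → 10 → 6 → 12 = 25.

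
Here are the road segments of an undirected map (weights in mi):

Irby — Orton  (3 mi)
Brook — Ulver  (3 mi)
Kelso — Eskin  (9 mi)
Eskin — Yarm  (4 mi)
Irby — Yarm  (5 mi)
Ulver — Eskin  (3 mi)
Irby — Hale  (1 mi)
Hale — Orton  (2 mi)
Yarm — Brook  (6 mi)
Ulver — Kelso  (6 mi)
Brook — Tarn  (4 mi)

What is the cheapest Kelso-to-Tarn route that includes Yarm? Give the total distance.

23 mi

Shortest Kelso→Yarm: Kelso → Eskin → Yarm = 13
Best Yarm to Tarn: Yarm → Brook → Tarn costing 10
Total via Yarm: 13 + 10 = 23 mi.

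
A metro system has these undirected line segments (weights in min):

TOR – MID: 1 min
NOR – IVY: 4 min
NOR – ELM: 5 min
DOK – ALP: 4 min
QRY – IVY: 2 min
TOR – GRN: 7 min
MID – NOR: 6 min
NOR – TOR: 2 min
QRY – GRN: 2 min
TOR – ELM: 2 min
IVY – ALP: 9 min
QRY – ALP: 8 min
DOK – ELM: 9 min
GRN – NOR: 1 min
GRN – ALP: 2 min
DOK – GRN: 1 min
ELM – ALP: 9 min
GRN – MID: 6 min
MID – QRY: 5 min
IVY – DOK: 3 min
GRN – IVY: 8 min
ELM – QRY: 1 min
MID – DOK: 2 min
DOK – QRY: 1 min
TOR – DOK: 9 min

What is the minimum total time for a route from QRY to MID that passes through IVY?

7 min

Best QRY to IVY: QRY–IVY costing 2
Best IVY to MID: IVY–DOK–MID costing 5
Total via IVY: 2 + 5 = 7 min.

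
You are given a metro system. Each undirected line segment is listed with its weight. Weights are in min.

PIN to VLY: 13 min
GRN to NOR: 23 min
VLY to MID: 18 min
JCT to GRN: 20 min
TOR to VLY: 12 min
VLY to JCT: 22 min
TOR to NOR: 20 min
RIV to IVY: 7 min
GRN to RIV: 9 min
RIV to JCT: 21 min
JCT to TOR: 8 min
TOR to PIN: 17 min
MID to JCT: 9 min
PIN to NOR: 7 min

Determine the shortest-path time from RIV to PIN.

39 min

Enumerating some paths:
RIV - GRN - NOR - PIN: 9+23+7 = 39
RIV - GRN - JCT - TOR - PIN: 9+20+8+17 = 54
RIV - JCT - TOR - PIN: 21+8+17 = 46
RIV - JCT - TOR - VLY - PIN: 21+8+12+13 = 54
Cheapest is RIV - GRN - NOR - PIN at 39 min.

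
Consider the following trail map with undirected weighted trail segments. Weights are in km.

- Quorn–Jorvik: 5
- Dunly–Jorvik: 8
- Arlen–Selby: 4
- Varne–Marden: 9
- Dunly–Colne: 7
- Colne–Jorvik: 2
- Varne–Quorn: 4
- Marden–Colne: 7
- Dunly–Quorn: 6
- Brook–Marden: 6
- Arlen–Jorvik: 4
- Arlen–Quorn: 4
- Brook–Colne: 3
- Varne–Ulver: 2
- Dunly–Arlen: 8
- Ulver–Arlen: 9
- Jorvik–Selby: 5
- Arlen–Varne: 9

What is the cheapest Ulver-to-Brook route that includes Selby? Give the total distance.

23 km

Best Ulver to Selby: Ulver–Arlen–Selby costing 13
Best Selby to Brook: Selby–Jorvik–Colne–Brook costing 10
Total via Selby: 13 + 10 = 23 km.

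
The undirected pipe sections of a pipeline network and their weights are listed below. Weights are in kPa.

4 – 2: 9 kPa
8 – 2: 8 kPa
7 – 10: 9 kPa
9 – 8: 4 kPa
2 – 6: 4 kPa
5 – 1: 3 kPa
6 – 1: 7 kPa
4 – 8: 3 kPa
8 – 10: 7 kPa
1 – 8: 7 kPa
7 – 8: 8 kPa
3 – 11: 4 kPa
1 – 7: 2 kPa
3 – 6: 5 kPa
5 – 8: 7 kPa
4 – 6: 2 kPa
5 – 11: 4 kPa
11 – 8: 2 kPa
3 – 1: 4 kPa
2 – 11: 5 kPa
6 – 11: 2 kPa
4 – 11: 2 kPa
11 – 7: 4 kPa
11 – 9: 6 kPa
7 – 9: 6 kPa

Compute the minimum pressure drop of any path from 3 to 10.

13 kPa

Candidate routes:
3–11–8–10: 4+2+7 = 13
3–1–7–10: 4+2+9 = 15
The minimum is 13 kPa via 3–11–8–10.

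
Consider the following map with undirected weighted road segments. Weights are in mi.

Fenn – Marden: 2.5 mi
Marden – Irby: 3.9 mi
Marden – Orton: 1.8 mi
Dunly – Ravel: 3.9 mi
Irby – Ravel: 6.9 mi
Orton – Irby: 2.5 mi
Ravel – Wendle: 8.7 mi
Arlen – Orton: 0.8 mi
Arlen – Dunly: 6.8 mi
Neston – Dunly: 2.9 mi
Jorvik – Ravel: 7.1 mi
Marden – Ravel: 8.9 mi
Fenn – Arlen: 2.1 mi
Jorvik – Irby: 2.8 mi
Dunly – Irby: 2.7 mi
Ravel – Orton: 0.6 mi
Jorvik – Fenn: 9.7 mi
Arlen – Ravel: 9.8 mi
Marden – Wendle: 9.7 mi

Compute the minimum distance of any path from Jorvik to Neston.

8.4 mi

Running Dijkstra from Jorvik:
Jorvik: 0
Irby: 2.8  (via Jorvik)
Orton: 5.3  (via Irby)
Dunly: 5.5  (via Irby)
Ravel: 5.9  (via Orton)
Arlen: 6.1  (via Orton)
Marden: 6.7  (via Irby)
Fenn: 8.2  (via Arlen)
Neston: 8.4  (via Dunly)
Shortest route: Jorvik → Irby → Dunly → Neston = 8.4 mi.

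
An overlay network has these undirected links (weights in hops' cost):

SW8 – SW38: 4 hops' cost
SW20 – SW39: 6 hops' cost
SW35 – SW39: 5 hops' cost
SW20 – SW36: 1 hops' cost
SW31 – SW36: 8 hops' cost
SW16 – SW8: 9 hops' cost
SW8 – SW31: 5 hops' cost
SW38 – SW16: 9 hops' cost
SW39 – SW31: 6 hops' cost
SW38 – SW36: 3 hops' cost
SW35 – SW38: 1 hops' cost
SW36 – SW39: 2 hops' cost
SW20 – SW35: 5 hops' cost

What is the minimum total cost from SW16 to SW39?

Compare a few routes:
SW16–SW38–SW36–SW39: 9+3+2 = 14
SW16–SW38–SW35–SW39: 9+1+5 = 15
The minimum is 14 hops' cost via SW16–SW38–SW36–SW39.

14 hops' cost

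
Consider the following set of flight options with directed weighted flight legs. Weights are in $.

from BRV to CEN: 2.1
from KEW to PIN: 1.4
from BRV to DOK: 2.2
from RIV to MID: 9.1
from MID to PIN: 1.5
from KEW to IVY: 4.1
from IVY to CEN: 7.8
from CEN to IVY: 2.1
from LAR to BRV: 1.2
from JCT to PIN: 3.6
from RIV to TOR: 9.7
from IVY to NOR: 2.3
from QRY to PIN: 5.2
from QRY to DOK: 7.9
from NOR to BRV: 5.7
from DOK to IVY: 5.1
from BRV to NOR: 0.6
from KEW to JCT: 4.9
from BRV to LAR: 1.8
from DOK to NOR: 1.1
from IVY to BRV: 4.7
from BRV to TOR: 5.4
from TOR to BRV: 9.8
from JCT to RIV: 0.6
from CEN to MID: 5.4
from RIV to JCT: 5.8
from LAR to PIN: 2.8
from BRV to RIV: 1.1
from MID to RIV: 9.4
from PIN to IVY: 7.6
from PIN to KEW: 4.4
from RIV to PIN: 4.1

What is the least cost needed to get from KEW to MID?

$14.6

Shortest distances from KEW:
KEW: 0
PIN: 1.4  (via KEW)
IVY: 4.1  (via KEW)
JCT: 4.9  (via KEW)
RIV: 5.5  (via JCT)
NOR: 6.4  (via IVY)
BRV: 8.8  (via IVY)
LAR: 10.6  (via BRV)
CEN: 10.9  (via BRV)
DOK: 11  (via BRV)
TOR: 14.2  (via BRV)
MID: 14.6  (via RIV)
Shortest route: KEW → JCT → RIV → MID = $14.6.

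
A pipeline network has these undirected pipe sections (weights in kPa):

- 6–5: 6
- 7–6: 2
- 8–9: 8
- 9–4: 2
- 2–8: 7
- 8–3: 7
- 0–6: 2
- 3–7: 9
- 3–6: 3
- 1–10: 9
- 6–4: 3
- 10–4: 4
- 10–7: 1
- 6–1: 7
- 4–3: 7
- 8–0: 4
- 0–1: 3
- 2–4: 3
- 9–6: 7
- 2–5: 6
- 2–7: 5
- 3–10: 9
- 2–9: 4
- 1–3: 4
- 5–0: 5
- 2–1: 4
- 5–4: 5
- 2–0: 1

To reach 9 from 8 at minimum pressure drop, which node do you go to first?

Enumerating some paths:
8 - 9: 8 = 8
8 - 0 - 2 - 9: 4+1+4 = 9
8 - 0 - 2 - 4 - 9: 4+1+3+2 = 10
The minimum is 8 kPa via 8 - 9.
So from 8 the first move is to 9.

9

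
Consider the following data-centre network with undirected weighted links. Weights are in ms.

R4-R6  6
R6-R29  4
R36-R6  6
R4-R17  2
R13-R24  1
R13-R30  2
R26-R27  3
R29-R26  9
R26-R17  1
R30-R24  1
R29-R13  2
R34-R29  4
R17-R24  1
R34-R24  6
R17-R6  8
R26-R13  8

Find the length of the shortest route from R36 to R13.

Settle nodes by increasing distance from R36:
R36: 0
R6: 6  (via R36)
R29: 10  (via R6)
R4: 12  (via R6)
R13: 12  (via R29)
Shortest route: R36–R6–R29–R13 = 12 ms.

12 ms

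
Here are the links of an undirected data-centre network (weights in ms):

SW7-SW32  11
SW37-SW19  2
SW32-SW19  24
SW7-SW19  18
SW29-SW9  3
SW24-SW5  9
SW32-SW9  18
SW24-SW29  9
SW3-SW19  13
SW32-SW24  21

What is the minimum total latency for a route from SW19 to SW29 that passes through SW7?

50 ms

Best SW19 to SW7: SW19 → SW7 costing 18
Best SW7 to SW29: SW7 → SW32 → SW9 → SW29 costing 32
Total via SW7: 18 + 32 = 50 ms.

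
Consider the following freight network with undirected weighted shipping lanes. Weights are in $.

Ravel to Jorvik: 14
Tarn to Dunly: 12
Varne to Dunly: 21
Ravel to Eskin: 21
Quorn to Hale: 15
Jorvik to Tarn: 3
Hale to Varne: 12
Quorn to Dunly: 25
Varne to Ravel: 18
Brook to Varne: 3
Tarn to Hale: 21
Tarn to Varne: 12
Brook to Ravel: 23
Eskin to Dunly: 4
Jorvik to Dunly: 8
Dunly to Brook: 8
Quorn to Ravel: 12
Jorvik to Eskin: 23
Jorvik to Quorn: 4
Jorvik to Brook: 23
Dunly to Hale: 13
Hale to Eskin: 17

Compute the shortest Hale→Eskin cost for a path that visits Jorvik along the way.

Shortest Hale→Jorvik: Hale–Quorn–Jorvik = 19
Shortest Jorvik→Eskin: Jorvik–Dunly–Eskin = 12
Total via Jorvik: 19 + 12 = $31.

$31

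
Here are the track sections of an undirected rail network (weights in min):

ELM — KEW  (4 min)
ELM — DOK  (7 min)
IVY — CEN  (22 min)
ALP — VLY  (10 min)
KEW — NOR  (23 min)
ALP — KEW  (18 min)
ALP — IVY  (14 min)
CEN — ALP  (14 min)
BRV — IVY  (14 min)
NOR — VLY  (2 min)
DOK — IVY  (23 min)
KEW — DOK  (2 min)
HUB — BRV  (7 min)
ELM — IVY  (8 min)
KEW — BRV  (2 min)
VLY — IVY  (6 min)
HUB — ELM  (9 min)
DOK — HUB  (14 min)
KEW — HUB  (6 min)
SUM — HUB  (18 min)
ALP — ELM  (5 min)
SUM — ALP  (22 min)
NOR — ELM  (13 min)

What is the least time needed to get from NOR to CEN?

Running Dijkstra from NOR:
NOR: 0
VLY: 2  (via NOR)
IVY: 8  (via VLY)
ALP: 12  (via VLY)
ELM: 13  (via NOR)
KEW: 17  (via ELM)
DOK: 19  (via KEW)
BRV: 19  (via KEW)
HUB: 22  (via ELM)
CEN: 26  (via ALP)
Shortest route: NOR → VLY → ALP → CEN = 26 min.

26 min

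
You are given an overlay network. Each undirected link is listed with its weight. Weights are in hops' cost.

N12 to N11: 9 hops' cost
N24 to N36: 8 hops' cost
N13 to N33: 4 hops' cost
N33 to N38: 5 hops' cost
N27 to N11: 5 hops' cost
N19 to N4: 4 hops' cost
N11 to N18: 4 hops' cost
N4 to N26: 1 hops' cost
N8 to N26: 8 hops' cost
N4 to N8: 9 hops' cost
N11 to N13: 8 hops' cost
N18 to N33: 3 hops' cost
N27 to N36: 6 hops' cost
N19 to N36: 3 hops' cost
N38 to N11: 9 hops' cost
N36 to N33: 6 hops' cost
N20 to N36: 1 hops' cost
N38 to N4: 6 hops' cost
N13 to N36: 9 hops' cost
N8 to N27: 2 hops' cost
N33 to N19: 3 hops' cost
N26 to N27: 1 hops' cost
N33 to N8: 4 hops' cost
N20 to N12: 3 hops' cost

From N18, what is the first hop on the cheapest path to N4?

Enumerating some paths:
N18 - N33 - N19 - N4: 3+3+4 = 10
N18 - N33 - N8 - N27 - N26 - N4: 3+4+2+1+1 = 11
N18 - N11 - N27 - N26 - N4: 4+5+1+1 = 11
N18 - N33 - N38 - N4: 3+5+6 = 14
The minimum is 10 hops' cost via N18 - N33 - N19 - N4.
So from N18 the first move is to N33.

N33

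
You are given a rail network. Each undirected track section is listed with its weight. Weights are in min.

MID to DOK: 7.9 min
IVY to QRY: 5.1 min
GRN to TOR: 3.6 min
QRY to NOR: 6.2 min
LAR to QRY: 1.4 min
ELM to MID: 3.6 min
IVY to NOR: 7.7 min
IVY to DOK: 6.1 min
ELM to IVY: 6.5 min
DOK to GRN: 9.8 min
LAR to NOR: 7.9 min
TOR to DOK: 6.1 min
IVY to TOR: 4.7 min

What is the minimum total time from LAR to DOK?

12.6 min

Shortest distances from LAR:
LAR: 0
QRY: 1.4  (via LAR)
IVY: 6.5  (via QRY)
NOR: 7.6  (via QRY)
TOR: 11.2  (via IVY)
DOK: 12.6  (via IVY)
Shortest route: LAR → QRY → IVY → DOK = 12.6 min.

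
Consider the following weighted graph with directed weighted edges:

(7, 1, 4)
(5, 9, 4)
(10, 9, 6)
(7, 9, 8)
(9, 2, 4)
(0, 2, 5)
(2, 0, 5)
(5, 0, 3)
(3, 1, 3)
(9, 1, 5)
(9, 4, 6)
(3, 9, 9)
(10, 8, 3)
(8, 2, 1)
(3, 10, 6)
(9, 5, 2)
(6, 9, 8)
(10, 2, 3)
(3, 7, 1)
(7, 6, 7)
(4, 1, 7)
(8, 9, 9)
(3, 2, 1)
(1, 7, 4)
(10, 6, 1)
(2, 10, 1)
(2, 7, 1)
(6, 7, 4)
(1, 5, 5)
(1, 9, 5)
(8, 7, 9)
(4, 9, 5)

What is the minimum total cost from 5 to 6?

10

Running Dijkstra from 5:
5: 0
0: 3  (via 5)
9: 4  (via 5)
2: 8  (via 0)
1: 9  (via 9)
7: 9  (via 2)
10: 9  (via 2)
4: 10  (via 9)
6: 10  (via 10)
Shortest route: 5 → 0 → 2 → 10 → 6 = 10.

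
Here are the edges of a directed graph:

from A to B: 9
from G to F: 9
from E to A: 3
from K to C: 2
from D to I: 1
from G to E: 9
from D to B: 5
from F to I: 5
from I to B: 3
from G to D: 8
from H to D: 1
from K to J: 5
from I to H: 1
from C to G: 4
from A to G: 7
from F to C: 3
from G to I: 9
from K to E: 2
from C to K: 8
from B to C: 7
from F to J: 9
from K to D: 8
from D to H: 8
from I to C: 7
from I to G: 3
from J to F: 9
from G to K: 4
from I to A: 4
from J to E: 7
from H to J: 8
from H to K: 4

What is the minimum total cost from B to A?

20

Compare a few routes:
B - C - K - E - A: 7+8+2+3 = 20
B - C - G - E - A: 7+4+9+3 = 23
B - C - G - D - I - A: 7+4+8+1+4 = 24
Cheapest is B - C - K - E - A at 20.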